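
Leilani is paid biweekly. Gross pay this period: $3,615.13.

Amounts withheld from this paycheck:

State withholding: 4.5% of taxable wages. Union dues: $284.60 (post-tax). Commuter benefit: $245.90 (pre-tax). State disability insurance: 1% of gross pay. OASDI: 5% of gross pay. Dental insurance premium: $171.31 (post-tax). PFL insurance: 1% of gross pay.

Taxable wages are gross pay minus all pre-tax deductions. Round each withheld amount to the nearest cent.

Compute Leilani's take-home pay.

$2,508.64

Commuter benefit: $245.90
Taxable wages = $3,615.13 − $245.90 = $3,369.23
State withholding: $3,369.23 × 0.045 = $151.62
State disability insurance: $3,615.13 × 0.01 = $36.15
OASDI: $3,615.13 × 0.05 = $180.76
PFL insurance: $3,615.13 × 0.01 = $36.15
Union dues: $284.60
Dental insurance premium: $171.31
Total deductions = $245.90 + $151.62 + $36.15 + $180.76 + $36.15 + $284.60 + $171.31 = $1,106.49
Net pay = $3,615.13 − $1,106.49 = $2,508.64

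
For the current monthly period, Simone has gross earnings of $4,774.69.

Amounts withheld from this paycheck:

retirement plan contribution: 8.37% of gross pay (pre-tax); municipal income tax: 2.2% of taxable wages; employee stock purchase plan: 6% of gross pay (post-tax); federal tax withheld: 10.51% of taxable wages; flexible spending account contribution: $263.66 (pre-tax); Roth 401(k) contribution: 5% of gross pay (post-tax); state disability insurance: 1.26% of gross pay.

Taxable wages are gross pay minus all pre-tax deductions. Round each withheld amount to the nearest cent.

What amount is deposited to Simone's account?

$3,003.46

Flexible spending account contribution: $263.66
Retirement plan contribution: $4,774.69 × 0.0837 = $399.64
Pre-tax total = $263.66 + $399.64 = $663.30
Taxable wages = $4,774.69 − $663.30 = $4,111.39
Municipal income tax: $4,111.39 × 0.022 = $90.45
Federal tax withheld: $4,111.39 × 0.1051 = $432.11
State disability insurance: $4,774.69 × 0.0126 = $60.16
Roth 401(k) contribution: $4,774.69 × 0.05 = $238.73
Employee stock purchase plan: $4,774.69 × 0.06 = $286.48
Total deductions = $263.66 + $399.64 + $90.45 + $432.11 + $60.16 + $238.73 + $286.48 = $1,771.23
Net pay = $4,774.69 − $1,771.23 = $3,003.46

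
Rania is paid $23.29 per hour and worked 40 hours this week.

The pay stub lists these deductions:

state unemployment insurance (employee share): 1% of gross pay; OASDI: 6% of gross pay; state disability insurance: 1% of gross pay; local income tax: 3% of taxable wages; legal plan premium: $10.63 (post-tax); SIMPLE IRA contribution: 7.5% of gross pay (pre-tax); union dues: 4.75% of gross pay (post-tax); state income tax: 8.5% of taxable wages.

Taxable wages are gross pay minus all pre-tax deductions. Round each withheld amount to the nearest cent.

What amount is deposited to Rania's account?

$633.21

Gross pay: 40 × $23.29 = $931.60
SIMPLE IRA contribution: $931.60 × 0.075 = $69.87
Taxable wages = $931.60 − $69.87 = $861.73
State income tax: $861.73 × 0.085 = $73.25
Local income tax: $861.73 × 0.03 = $25.85
OASDI: $931.60 × 0.06 = $55.90
State unemployment insurance (employee share): $931.60 × 0.01 = $9.32
State disability insurance: $931.60 × 0.01 = $9.32
Legal plan premium: $10.63
Union dues: $931.60 × 0.0475 = $44.25
Total deductions = $69.87 + $73.25 + $25.85 + $55.90 + $9.32 + $9.32 + $10.63 + $44.25 = $298.39
Net pay = $931.60 − $298.39 = $633.21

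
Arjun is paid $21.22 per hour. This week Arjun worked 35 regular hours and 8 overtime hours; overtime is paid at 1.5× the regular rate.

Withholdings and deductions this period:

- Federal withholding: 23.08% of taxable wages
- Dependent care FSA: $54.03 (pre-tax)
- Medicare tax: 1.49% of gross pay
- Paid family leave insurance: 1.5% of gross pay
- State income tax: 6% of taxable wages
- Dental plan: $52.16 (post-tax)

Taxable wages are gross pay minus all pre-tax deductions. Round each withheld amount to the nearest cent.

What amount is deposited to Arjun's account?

$587.01

Regular pay: 35 × $21.22 = $742.70
Overtime pay: 8 × $21.22 × 1.5 = $254.64
Gross pay = $742.70 + $254.64 = $997.34
Dependent care FSA: $54.03
Taxable wages = $997.34 − $54.03 = $943.31
Federal withholding: $943.31 × 0.2308 = $217.72
State income tax: $943.31 × 0.06 = $56.60
Medicare tax: $997.34 × 0.0149 = $14.86
Paid family leave insurance: $997.34 × 0.015 = $14.96
Dental plan: $52.16
Total deductions = $54.03 + $217.72 + $56.60 + $14.86 + $14.96 + $52.16 = $410.33
Net pay = $997.34 − $410.33 = $587.01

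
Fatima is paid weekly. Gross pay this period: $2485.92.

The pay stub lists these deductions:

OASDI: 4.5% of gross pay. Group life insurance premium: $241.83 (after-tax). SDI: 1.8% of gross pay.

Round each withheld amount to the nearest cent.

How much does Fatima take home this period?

SDI: $2485.92 × 0.018 = $44.75
OASDI: $2485.92 × 0.045 = $111.87
Group life insurance premium: $241.83
Total deductions = $44.75 + $111.87 + $241.83 = $398.45
Net pay = $2485.92 − $398.45 = $2087.47

$2087.47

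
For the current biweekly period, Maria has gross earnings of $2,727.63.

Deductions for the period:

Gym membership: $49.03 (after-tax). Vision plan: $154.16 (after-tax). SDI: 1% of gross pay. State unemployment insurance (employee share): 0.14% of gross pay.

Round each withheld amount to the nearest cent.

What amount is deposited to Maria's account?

SDI: $2,727.63 × 0.01 = $27.28
State unemployment insurance (employee share): $2,727.63 × 0.0014 = $3.82
Vision plan: $154.16
Gym membership: $49.03
Total deductions = $27.28 + $3.82 + $154.16 + $49.03 = $234.29
Net pay = $2,727.63 − $234.29 = $2,493.34

$2,493.34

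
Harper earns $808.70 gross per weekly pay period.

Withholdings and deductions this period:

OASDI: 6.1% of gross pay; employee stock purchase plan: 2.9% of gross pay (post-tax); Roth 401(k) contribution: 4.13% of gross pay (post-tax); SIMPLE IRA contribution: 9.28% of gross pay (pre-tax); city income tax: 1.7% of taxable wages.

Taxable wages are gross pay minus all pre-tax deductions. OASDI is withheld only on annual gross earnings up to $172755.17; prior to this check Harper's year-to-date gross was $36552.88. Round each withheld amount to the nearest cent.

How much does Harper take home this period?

$615.00

SIMPLE IRA contribution: $808.70 × 0.0928 = $75.05
Taxable wages = $808.70 − $75.05 = $733.65
City income tax: $733.65 × 0.017 = $12.47
OASDI: cap not yet reached, full $808.70 is subject → $808.70 × 0.061 = $49.33
Roth 401(k) contribution: $808.70 × 0.0413 = $33.40
Employee stock purchase plan: $808.70 × 0.029 = $23.45
Total deductions = $75.05 + $12.47 + $49.33 + $33.40 + $23.45 = $193.70
Net pay = $808.70 − $193.70 = $615.00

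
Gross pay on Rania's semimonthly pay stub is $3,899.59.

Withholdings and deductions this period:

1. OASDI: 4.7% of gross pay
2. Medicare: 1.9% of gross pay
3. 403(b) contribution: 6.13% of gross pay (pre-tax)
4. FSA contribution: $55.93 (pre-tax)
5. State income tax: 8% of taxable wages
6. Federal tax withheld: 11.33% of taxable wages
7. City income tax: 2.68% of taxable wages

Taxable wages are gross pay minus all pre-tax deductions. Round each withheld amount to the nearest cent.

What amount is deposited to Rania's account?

403(b) contribution: $3,899.59 × 0.0613 = $239.04
FSA contribution: $55.93
Pre-tax total = $239.04 + $55.93 = $294.97
Taxable wages = $3,899.59 − $294.97 = $3,604.62
State income tax: $3,604.62 × 0.08 = $288.37
City income tax: $3,604.62 × 0.0268 = $96.60
Federal tax withheld: $3,604.62 × 0.1133 = $408.40
OASDI: $3,899.59 × 0.047 = $183.28
Medicare: $3,899.59 × 0.019 = $74.09
Total deductions = $239.04 + $55.93 + $288.37 + $96.60 + $408.40 + $183.28 + $74.09 = $1,345.71
Net pay = $3,899.59 − $1,345.71 = $2,553.88

$2,553.88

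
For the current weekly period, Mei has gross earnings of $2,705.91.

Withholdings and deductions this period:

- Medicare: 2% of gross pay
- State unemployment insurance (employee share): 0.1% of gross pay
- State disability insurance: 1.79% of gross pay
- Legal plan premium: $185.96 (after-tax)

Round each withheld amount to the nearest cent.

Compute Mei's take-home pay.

$2,414.68

State disability insurance: $2,705.91 × 0.0179 = $48.44
State unemployment insurance (employee share): $2,705.91 × 0.001 = $2.71
Medicare: $2,705.91 × 0.02 = $54.12
Legal plan premium: $185.96
Total deductions = $48.44 + $2.71 + $54.12 + $185.96 = $291.23
Net pay = $2,705.91 − $291.23 = $2,414.68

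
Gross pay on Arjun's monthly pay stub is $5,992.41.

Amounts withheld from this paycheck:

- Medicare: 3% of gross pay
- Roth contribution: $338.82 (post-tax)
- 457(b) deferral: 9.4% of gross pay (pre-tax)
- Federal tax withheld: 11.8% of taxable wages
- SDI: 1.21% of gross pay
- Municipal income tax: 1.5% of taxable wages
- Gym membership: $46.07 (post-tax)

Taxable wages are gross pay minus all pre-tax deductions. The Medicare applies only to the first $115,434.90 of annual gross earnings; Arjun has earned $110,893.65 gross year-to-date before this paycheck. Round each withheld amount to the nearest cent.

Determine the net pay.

457(b) deferral: $5,992.41 × 0.094 = $563.29
Taxable wages = $5,992.41 − $563.29 = $5,429.12
Federal tax withheld: $5,429.12 × 0.118 = $640.64
Municipal income tax: $5,429.12 × 0.015 = $81.44
Medicare: only $115,434.90 − $110,893.65 = $4,541.25 of this check is subject → $4,541.25 × 0.03 = $136.24
SDI: $5,992.41 × 0.0121 = $72.51
Roth contribution: $338.82
Gym membership: $46.07
Total deductions = $563.29 + $640.64 + $81.44 + $136.24 + $72.51 + $338.82 + $46.07 = $1,879.01
Net pay = $5,992.41 − $1,879.01 = $4,113.40

$4,113.40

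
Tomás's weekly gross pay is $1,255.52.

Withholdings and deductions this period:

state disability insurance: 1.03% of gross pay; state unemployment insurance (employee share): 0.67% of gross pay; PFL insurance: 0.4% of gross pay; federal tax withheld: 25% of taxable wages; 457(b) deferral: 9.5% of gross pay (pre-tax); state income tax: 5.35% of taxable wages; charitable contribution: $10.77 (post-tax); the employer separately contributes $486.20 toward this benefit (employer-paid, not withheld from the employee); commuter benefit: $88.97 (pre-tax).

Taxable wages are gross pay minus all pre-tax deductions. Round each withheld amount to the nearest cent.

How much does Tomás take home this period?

$692.30

Commuter benefit: $88.97
457(b) deferral: $1,255.52 × 0.095 = $119.27
Pre-tax total = $88.97 + $119.27 = $208.24
Taxable wages = $1,255.52 − $208.24 = $1,047.28
Federal tax withheld: $1,047.28 × 0.25 = $261.82
State income tax: $1,047.28 × 0.0535 = $56.03
State disability insurance: $1,255.52 × 0.0103 = $12.93
State unemployment insurance (employee share): $1,255.52 × 0.0067 = $8.41
PFL insurance: $1,255.52 × 0.004 = $5.02
Charitable contribution: $10.77
(Employer's $486.20 toward charitable contribution is not withheld from the employee.)
Total deductions = $88.97 + $119.27 + $261.82 + $56.03 + $12.93 + $8.41 + $5.02 + $10.77 = $563.22
Net pay = $1,255.52 − $563.22 = $692.30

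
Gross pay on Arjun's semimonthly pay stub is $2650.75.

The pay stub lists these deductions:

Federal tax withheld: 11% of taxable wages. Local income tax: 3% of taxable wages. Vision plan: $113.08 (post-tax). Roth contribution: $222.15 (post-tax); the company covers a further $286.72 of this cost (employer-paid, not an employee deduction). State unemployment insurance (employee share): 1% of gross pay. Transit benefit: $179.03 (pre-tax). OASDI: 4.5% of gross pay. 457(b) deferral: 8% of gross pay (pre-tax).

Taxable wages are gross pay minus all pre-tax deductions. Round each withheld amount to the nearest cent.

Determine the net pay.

$1462.29

Transit benefit: $179.03
457(b) deferral: $2650.75 × 0.08 = $212.06
Pre-tax total = $179.03 + $212.06 = $391.09
Taxable wages = $2650.75 − $391.09 = $2259.66
Federal tax withheld: $2259.66 × 0.11 = $248.56
Local income tax: $2259.66 × 0.03 = $67.79
State unemployment insurance (employee share): $2650.75 × 0.01 = $26.51
OASDI: $2650.75 × 0.045 = $119.28
Vision plan: $113.08
Roth contribution: $222.15
(Employer's $286.72 toward Roth contribution is not withheld from the employee.)
Total deductions = $179.03 + $212.06 + $248.56 + $67.79 + $26.51 + $119.28 + $113.08 + $222.15 = $1188.46
Net pay = $2650.75 − $1188.46 = $1462.29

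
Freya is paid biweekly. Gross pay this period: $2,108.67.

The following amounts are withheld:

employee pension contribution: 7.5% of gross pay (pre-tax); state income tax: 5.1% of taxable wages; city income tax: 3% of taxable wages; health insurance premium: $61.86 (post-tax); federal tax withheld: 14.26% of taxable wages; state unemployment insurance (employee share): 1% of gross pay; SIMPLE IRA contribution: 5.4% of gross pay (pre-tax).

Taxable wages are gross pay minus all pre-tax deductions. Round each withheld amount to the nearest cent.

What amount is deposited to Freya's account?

$1,343.02

SIMPLE IRA contribution: $2,108.67 × 0.054 = $113.87
Employee pension contribution: $2,108.67 × 0.075 = $158.15
Pre-tax total = $113.87 + $158.15 = $272.02
Taxable wages = $2,108.67 − $272.02 = $1,836.65
State income tax: $1,836.65 × 0.051 = $93.67
Federal tax withheld: $1,836.65 × 0.1426 = $261.91
City income tax: $1,836.65 × 0.03 = $55.10
State unemployment insurance (employee share): $2,108.67 × 0.01 = $21.09
Health insurance premium: $61.86
Total deductions = $113.87 + $158.15 + $93.67 + $261.91 + $55.10 + $21.09 + $61.86 = $765.65
Net pay = $2,108.67 − $765.65 = $1,343.02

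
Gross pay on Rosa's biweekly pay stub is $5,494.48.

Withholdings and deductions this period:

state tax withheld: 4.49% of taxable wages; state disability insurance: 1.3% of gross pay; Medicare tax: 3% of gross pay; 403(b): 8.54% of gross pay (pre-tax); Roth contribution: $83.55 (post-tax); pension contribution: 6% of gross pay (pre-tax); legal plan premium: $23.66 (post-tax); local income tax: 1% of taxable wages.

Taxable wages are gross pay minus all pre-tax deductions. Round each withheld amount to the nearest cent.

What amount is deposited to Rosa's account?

$4,094.32

Pension contribution: $5,494.48 × 0.06 = $329.67
403(b): $5,494.48 × 0.0854 = $469.23
Pre-tax total = $329.67 + $469.23 = $798.90
Taxable wages = $5,494.48 − $798.90 = $4,695.58
State tax withheld: $4,695.58 × 0.0449 = $210.83
Local income tax: $4,695.58 × 0.01 = $46.96
State disability insurance: $5,494.48 × 0.013 = $71.43
Medicare tax: $5,494.48 × 0.03 = $164.83
Roth contribution: $83.55
Legal plan premium: $23.66
Total deductions = $329.67 + $469.23 + $210.83 + $46.96 + $71.43 + $164.83 + $83.55 + $23.66 = $1,400.16
Net pay = $5,494.48 − $1,400.16 = $4,094.32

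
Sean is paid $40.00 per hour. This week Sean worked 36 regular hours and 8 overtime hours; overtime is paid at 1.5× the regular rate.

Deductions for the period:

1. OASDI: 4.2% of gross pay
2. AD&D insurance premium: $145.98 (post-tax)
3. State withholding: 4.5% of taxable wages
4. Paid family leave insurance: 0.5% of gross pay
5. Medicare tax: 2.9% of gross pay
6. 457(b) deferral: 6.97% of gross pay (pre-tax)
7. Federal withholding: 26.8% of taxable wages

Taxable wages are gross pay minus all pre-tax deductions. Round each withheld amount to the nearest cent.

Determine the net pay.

$935.20

Regular pay: 36 × $40.00 = $1,440.00
Overtime pay: 8 × $40.00 × 1.5 = $480.00
Gross pay = $1,440.00 + $480.00 = $1,920.00
457(b) deferral: $1,920.00 × 0.0697 = $133.82
Taxable wages = $1,920.00 − $133.82 = $1,786.18
Federal withholding: $1,786.18 × 0.268 = $478.70
State withholding: $1,786.18 × 0.045 = $80.38
OASDI: $1,920.00 × 0.042 = $80.64
Paid family leave insurance: $1,920.00 × 0.005 = $9.60
Medicare tax: $1,920.00 × 0.029 = $55.68
AD&D insurance premium: $145.98
Total deductions = $133.82 + $478.70 + $80.38 + $80.64 + $9.60 + $55.68 + $145.98 = $984.80
Net pay = $1,920.00 − $984.80 = $935.20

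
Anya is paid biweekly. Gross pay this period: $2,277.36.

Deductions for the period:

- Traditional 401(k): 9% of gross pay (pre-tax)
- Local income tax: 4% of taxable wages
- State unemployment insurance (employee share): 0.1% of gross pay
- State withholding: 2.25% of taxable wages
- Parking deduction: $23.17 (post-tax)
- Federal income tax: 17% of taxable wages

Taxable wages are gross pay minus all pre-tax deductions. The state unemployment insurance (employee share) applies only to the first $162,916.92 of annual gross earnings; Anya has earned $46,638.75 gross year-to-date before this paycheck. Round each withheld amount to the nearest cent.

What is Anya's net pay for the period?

$1,565.11

Traditional 401(k): $2,277.36 × 0.09 = $204.96
Taxable wages = $2,277.36 − $204.96 = $2,072.40
Federal income tax: $2,072.40 × 0.17 = $352.31
State withholding: $2,072.40 × 0.0225 = $46.63
Local income tax: $2,072.40 × 0.04 = $82.90
State unemployment insurance (employee share): cap not yet reached, full $2,277.36 is subject → $2,277.36 × 0.001 = $2.28
Parking deduction: $23.17
Total deductions = $204.96 + $352.31 + $46.63 + $82.90 + $2.28 + $23.17 = $712.25
Net pay = $2,277.36 − $712.25 = $1,565.11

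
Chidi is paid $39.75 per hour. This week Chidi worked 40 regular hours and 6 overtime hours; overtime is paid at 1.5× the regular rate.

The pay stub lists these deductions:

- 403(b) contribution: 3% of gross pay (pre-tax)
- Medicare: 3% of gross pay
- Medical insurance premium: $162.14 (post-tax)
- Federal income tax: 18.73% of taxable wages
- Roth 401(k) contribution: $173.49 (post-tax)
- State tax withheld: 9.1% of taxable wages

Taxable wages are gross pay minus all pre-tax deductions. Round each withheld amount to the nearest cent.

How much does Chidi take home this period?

Regular pay: 40 × $39.75 = $1590.00
Overtime pay: 6 × $39.75 × 1.5 = $357.75
Gross pay = $1590.00 + $357.75 = $1947.75
403(b) contribution: $1947.75 × 0.03 = $58.43
Taxable wages = $1947.75 − $58.43 = $1889.32
Federal income tax: $1889.32 × 0.1873 = $353.87
State tax withheld: $1889.32 × 0.091 = $171.93
Medicare: $1947.75 × 0.03 = $58.43
Medical insurance premium: $162.14
Roth 401(k) contribution: $173.49
Total deductions = $58.43 + $353.87 + $171.93 + $58.43 + $162.14 + $173.49 = $978.29
Net pay = $1947.75 − $978.29 = $969.46

$969.46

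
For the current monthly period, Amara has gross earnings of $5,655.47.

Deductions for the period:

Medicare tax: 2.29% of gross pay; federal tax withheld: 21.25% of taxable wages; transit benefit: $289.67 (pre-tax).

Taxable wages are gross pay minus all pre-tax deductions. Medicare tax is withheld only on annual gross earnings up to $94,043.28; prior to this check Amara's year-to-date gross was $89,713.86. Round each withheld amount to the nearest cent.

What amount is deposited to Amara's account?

$4,126.43

Transit benefit: $289.67
Taxable wages = $5,655.47 − $289.67 = $5,365.80
Federal tax withheld: $5,365.80 × 0.2125 = $1,140.23
Medicare tax: only $94,043.28 − $89,713.86 = $4,329.42 of this check is subject → $4,329.42 × 0.0229 = $99.14
Total deductions = $289.67 + $1,140.23 + $99.14 = $1,529.04
Net pay = $5,655.47 − $1,529.04 = $4,126.43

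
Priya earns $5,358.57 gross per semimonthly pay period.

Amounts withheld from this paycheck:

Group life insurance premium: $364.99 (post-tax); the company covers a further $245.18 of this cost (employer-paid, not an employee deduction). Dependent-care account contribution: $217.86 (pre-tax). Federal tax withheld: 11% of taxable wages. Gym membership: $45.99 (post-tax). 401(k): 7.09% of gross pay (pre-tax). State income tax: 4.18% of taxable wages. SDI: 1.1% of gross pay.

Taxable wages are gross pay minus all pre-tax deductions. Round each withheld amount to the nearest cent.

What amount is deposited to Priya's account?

Dependent-care account contribution: $217.86
401(k): $5,358.57 × 0.0709 = $379.92
Pre-tax total = $217.86 + $379.92 = $597.78
Taxable wages = $5,358.57 − $597.78 = $4,760.79
State income tax: $4,760.79 × 0.0418 = $199.00
Federal tax withheld: $4,760.79 × 0.11 = $523.69
SDI: $5,358.57 × 0.011 = $58.94
Group life insurance premium: $364.99
Gym membership: $45.99
(Employer's $245.18 toward group life insurance premium is not withheld from the employee.)
Total deductions = $217.86 + $379.92 + $199.00 + $523.69 + $58.94 + $364.99 + $45.99 = $1,790.39
Net pay = $5,358.57 − $1,790.39 = $3,568.18

$3,568.18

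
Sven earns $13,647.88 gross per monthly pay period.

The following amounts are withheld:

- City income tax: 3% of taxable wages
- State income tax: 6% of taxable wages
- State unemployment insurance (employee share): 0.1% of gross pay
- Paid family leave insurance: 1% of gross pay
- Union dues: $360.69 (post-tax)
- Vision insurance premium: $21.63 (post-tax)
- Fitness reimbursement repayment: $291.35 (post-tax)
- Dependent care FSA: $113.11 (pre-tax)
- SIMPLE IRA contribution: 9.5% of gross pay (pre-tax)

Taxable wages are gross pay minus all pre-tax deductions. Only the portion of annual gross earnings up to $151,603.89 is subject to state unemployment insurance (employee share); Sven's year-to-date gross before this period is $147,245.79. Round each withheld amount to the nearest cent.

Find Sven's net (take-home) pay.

$10,322.27

SIMPLE IRA contribution: $13,647.88 × 0.095 = $1,296.55
Dependent care FSA: $113.11
Pre-tax total = $1,296.55 + $113.11 = $1,409.66
Taxable wages = $13,647.88 − $1,409.66 = $12,238.22
State income tax: $12,238.22 × 0.06 = $734.29
City income tax: $12,238.22 × 0.03 = $367.15
Paid family leave insurance: $13,647.88 × 0.01 = $136.48
State unemployment insurance (employee share): only $151,603.89 − $147,245.79 = $4,358.10 of this check is subject → $4,358.10 × 0.001 = $4.36
Union dues: $360.69
Fitness reimbursement repayment: $291.35
Vision insurance premium: $21.63
Total deductions = $1,296.55 + $113.11 + $734.29 + $367.15 + $136.48 + $4.36 + $360.69 + $291.35 + $21.63 = $3,325.61
Net pay = $13,647.88 − $3,325.61 = $10,322.27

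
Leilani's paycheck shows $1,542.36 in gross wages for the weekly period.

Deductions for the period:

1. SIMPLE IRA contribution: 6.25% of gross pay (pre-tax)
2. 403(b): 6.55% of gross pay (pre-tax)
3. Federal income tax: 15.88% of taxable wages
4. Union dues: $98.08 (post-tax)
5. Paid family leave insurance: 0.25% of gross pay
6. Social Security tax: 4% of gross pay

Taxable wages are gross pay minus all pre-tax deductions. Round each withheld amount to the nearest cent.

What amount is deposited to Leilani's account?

$967.73

403(b): $1,542.36 × 0.0655 = $101.02
SIMPLE IRA contribution: $1,542.36 × 0.0625 = $96.40
Pre-tax total = $101.02 + $96.40 = $197.42
Taxable wages = $1,542.36 − $197.42 = $1,344.94
Federal income tax: $1,344.94 × 0.1588 = $213.58
Social Security tax: $1,542.36 × 0.04 = $61.69
Paid family leave insurance: $1,542.36 × 0.0025 = $3.86
Union dues: $98.08
Total deductions = $101.02 + $96.40 + $213.58 + $61.69 + $3.86 + $98.08 = $574.63
Net pay = $1,542.36 − $574.63 = $967.73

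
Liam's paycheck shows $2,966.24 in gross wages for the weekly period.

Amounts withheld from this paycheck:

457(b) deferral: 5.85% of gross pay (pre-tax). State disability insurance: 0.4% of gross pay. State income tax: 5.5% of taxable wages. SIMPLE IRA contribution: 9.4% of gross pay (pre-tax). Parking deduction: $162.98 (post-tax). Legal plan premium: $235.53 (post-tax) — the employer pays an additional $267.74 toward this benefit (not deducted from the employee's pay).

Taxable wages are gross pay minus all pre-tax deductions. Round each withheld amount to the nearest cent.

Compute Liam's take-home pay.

$1,965.25

SIMPLE IRA contribution: $2,966.24 × 0.094 = $278.83
457(b) deferral: $2,966.24 × 0.0585 = $173.53
Pre-tax total = $278.83 + $173.53 = $452.36
Taxable wages = $2,966.24 − $452.36 = $2,513.88
State income tax: $2,513.88 × 0.055 = $138.26
State disability insurance: $2,966.24 × 0.004 = $11.86
Parking deduction: $162.98
Legal plan premium: $235.53
(Employer's $267.74 toward legal plan premium is not withheld from the employee.)
Total deductions = $278.83 + $173.53 + $138.26 + $11.86 + $162.98 + $235.53 = $1,000.99
Net pay = $2,966.24 − $1,000.99 = $1,965.25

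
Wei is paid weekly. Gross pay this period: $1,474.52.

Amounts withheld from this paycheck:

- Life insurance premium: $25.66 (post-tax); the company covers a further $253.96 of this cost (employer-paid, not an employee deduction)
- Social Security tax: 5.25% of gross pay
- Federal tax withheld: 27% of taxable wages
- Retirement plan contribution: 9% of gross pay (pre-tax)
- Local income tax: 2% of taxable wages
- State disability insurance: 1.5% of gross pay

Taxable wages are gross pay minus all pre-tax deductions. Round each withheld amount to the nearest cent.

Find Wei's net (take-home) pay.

$827.49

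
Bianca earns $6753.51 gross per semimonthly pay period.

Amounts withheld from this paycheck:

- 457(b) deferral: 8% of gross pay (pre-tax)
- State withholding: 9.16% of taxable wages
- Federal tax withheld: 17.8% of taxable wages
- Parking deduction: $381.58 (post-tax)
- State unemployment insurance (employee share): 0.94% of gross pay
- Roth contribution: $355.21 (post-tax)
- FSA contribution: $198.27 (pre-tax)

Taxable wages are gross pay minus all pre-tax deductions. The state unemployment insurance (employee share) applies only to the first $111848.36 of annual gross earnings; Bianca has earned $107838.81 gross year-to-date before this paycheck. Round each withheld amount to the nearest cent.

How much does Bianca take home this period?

$3618.85

FSA contribution: $198.27
457(b) deferral: $6753.51 × 0.08 = $540.28
Pre-tax total = $198.27 + $540.28 = $738.55
Taxable wages = $6753.51 − $738.55 = $6014.96
State withholding: $6014.96 × 0.0916 = $550.97
Federal tax withheld: $6014.96 × 0.178 = $1070.66
State unemployment insurance (employee share): only $111848.36 − $107838.81 = $4009.55 of this check is subject → $4009.55 × 0.0094 = $37.69
Parking deduction: $381.58
Roth contribution: $355.21
Total deductions = $198.27 + $540.28 + $550.97 + $1070.66 + $37.69 + $381.58 + $355.21 = $3134.66
Net pay = $6753.51 − $3134.66 = $3618.85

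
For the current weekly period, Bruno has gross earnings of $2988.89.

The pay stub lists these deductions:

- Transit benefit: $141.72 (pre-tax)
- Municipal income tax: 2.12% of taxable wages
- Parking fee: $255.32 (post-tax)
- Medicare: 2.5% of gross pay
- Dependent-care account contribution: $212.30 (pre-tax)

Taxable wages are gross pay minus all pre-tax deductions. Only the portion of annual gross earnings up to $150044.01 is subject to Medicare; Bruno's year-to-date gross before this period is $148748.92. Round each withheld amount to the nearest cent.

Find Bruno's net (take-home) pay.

$2291.31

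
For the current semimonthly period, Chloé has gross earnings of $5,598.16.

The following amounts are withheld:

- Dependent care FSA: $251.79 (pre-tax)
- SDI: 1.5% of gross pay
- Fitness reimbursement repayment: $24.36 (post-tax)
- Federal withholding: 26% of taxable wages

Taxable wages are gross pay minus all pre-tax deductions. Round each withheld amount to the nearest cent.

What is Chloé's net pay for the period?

$3,847.98

Dependent care FSA: $251.79
Taxable wages = $5,598.16 − $251.79 = $5,346.37
Federal withholding: $5,346.37 × 0.26 = $1,390.06
SDI: $5,598.16 × 0.015 = $83.97
Fitness reimbursement repayment: $24.36
Total deductions = $251.79 + $1,390.06 + $83.97 + $24.36 = $1,750.18
Net pay = $5,598.16 − $1,750.18 = $3,847.98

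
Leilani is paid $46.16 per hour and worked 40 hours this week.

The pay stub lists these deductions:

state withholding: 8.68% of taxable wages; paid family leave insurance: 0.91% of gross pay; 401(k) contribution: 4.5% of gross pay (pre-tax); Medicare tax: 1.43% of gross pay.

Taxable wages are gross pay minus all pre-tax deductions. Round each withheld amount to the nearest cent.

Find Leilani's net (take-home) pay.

$1567.05

Gross pay: 40 × $46.16 = $1846.40
401(k) contribution: $1846.40 × 0.045 = $83.09
Taxable wages = $1846.40 − $83.09 = $1763.31
State withholding: $1763.31 × 0.0868 = $153.06
Medicare tax: $1846.40 × 0.0143 = $26.40
Paid family leave insurance: $1846.40 × 0.0091 = $16.80
Total deductions = $83.09 + $153.06 + $26.40 + $16.80 = $279.35
Net pay = $1846.40 − $279.35 = $1567.05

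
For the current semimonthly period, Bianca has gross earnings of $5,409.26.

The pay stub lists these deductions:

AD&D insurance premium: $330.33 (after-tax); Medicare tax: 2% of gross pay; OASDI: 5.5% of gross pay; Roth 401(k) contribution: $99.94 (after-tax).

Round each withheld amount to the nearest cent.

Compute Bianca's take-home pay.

$4,573.29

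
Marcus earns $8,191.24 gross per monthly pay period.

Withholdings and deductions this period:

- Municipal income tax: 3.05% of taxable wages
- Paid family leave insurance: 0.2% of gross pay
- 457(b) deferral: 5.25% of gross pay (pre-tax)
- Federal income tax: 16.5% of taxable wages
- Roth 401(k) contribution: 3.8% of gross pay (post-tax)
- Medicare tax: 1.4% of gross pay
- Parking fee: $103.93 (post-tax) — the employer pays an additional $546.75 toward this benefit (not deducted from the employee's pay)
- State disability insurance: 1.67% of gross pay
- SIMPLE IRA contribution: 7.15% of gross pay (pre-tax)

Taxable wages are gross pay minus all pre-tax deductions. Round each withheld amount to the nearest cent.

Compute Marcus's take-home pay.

457(b) deferral: $8,191.24 × 0.0525 = $430.04
SIMPLE IRA contribution: $8,191.24 × 0.0715 = $585.67
Pre-tax total = $430.04 + $585.67 = $1,015.71
Taxable wages = $8,191.24 − $1,015.71 = $7,175.53
Municipal income tax: $7,175.53 × 0.0305 = $218.85
Federal income tax: $7,175.53 × 0.165 = $1,183.96
Paid family leave insurance: $8,191.24 × 0.002 = $16.38
Medicare tax: $8,191.24 × 0.014 = $114.68
State disability insurance: $8,191.24 × 0.0167 = $136.79
Roth 401(k) contribution: $8,191.24 × 0.038 = $311.27
Parking fee: $103.93
(Employer's $546.75 toward parking fee is not withheld from the employee.)
Total deductions = $430.04 + $585.67 + $218.85 + $1,183.96 + $16.38 + $114.68 + $136.79 + $311.27 + $103.93 = $3,101.57
Net pay = $8,191.24 − $3,101.57 = $5,089.67

$5,089.67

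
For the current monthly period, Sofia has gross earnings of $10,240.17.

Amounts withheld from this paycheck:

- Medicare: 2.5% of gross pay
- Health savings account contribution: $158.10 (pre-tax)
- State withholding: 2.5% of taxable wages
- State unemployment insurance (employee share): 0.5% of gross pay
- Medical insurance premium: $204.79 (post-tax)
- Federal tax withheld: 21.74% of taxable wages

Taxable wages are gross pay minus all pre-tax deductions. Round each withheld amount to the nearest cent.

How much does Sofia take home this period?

Health savings account contribution: $158.10
Taxable wages = $10,240.17 − $158.10 = $10,082.07
Federal tax withheld: $10,082.07 × 0.2174 = $2,191.84
State withholding: $10,082.07 × 0.025 = $252.05
Medicare: $10,240.17 × 0.025 = $256.00
State unemployment insurance (employee share): $10,240.17 × 0.005 = $51.20
Medical insurance premium: $204.79
Total deductions = $158.10 + $2,191.84 + $252.05 + $256.00 + $51.20 + $204.79 = $3,113.98
Net pay = $10,240.17 − $3,113.98 = $7,126.19

$7,126.19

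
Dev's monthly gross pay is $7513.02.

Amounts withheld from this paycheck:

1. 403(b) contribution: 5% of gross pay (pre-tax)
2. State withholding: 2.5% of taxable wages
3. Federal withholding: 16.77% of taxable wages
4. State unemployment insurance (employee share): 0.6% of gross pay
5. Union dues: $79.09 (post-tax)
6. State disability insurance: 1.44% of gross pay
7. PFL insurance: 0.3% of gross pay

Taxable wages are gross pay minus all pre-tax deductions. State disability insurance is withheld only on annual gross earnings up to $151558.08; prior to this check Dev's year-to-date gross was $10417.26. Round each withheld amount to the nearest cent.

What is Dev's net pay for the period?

$5507.10

403(b) contribution: $7513.02 × 0.05 = $375.65
Taxable wages = $7513.02 − $375.65 = $7137.37
Federal withholding: $7137.37 × 0.1677 = $1196.94
State withholding: $7137.37 × 0.025 = $178.43
State unemployment insurance (employee share): $7513.02 × 0.006 = $45.08
State disability insurance: cap not yet reached, full $7513.02 is subject → $7513.02 × 0.0144 = $108.19
PFL insurance: $7513.02 × 0.003 = $22.54
Union dues: $79.09
Total deductions = $375.65 + $1196.94 + $178.43 + $45.08 + $108.19 + $22.54 + $79.09 = $2005.92
Net pay = $7513.02 − $2005.92 = $5507.10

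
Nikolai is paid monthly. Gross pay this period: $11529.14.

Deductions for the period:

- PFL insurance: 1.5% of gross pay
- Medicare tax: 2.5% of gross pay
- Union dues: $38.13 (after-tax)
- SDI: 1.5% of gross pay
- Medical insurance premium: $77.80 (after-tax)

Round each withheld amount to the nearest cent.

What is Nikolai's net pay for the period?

PFL insurance: $11529.14 × 0.015 = $172.94
Medicare tax: $11529.14 × 0.025 = $288.23
SDI: $11529.14 × 0.015 = $172.94
Union dues: $38.13
Medical insurance premium: $77.80
Total deductions = $172.94 + $288.23 + $172.94 + $38.13 + $77.80 = $750.04
Net pay = $11529.14 − $750.04 = $10779.10

$10779.10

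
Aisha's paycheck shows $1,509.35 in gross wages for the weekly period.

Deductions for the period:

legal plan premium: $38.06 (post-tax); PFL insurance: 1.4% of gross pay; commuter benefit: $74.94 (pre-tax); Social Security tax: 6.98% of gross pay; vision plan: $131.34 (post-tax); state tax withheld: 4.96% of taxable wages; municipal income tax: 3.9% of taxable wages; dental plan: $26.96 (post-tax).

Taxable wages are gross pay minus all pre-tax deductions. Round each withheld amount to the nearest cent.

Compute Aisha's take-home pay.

$984.48

Commuter benefit: $74.94
Taxable wages = $1,509.35 − $74.94 = $1,434.41
State tax withheld: $1,434.41 × 0.0496 = $71.15
Municipal income tax: $1,434.41 × 0.039 = $55.94
PFL insurance: $1,509.35 × 0.014 = $21.13
Social Security tax: $1,509.35 × 0.0698 = $105.35
Legal plan premium: $38.06
Vision plan: $131.34
Dental plan: $26.96
Total deductions = $74.94 + $71.15 + $55.94 + $21.13 + $105.35 + $38.06 + $131.34 + $26.96 = $524.87
Net pay = $1,509.35 − $524.87 = $984.48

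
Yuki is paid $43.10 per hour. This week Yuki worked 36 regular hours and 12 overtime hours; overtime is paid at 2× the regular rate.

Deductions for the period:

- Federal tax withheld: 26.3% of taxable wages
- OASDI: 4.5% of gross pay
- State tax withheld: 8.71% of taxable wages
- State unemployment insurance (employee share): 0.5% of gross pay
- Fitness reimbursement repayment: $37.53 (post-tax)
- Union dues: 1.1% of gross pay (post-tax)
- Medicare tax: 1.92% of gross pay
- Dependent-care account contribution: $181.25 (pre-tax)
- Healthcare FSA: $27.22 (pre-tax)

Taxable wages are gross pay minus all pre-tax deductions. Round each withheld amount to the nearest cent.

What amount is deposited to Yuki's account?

$1,300.23

Regular pay: 36 × $43.10 = $1,551.60
Overtime pay: 12 × $43.10 × 2 = $1,034.40
Gross pay = $1,551.60 + $1,034.40 = $2,586.00
Dependent-care account contribution: $181.25
Healthcare FSA: $27.22
Pre-tax total = $181.25 + $27.22 = $208.47
Taxable wages = $2,586.00 − $208.47 = $2,377.53
State tax withheld: $2,377.53 × 0.0871 = $207.08
Federal tax withheld: $2,377.53 × 0.263 = $625.29
Medicare tax: $2,586.00 × 0.0192 = $49.65
OASDI: $2,586.00 × 0.045 = $116.37
State unemployment insurance (employee share): $2,586.00 × 0.005 = $12.93
Fitness reimbursement repayment: $37.53
Union dues: $2,586.00 × 0.011 = $28.45
Total deductions = $181.25 + $27.22 + $207.08 + $625.29 + $49.65 + $116.37 + $12.93 + $37.53 + $28.45 = $1,285.77
Net pay = $2,586.00 − $1,285.77 = $1,300.23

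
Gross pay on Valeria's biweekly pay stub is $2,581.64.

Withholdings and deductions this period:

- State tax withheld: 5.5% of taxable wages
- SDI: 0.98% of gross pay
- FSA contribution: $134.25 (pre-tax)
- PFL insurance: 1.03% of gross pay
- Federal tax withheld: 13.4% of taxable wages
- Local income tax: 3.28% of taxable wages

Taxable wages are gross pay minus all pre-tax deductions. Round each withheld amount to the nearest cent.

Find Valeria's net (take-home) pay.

FSA contribution: $134.25
Taxable wages = $2,581.64 − $134.25 = $2,447.39
Local income tax: $2,447.39 × 0.0328 = $80.27
State tax withheld: $2,447.39 × 0.055 = $134.61
Federal tax withheld: $2,447.39 × 0.134 = $327.95
PFL insurance: $2,581.64 × 0.0103 = $26.59
SDI: $2,581.64 × 0.0098 = $25.30
Total deductions = $134.25 + $80.27 + $134.61 + $327.95 + $26.59 + $25.30 = $728.97
Net pay = $2,581.64 − $728.97 = $1,852.67

$1,852.67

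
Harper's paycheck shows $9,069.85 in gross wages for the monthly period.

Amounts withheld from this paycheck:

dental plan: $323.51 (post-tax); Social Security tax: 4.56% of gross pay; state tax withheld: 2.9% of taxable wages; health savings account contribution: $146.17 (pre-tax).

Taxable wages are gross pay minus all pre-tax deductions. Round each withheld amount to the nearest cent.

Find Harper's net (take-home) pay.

Health savings account contribution: $146.17
Taxable wages = $9,069.85 − $146.17 = $8,923.68
State tax withheld: $8,923.68 × 0.029 = $258.79
Social Security tax: $9,069.85 × 0.0456 = $413.59
Dental plan: $323.51
Total deductions = $146.17 + $258.79 + $413.59 + $323.51 = $1,142.06
Net pay = $9,069.85 − $1,142.06 = $7,927.79

$7,927.79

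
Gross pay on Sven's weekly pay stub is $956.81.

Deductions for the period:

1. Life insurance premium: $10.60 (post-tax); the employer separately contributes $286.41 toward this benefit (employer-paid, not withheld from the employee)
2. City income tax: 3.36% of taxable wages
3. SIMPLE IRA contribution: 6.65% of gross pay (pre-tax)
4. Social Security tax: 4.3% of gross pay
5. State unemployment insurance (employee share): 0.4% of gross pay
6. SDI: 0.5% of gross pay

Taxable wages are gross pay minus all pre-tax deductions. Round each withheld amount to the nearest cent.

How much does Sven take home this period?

SIMPLE IRA contribution: $956.81 × 0.0665 = $63.63
Taxable wages = $956.81 − $63.63 = $893.18
City income tax: $893.18 × 0.0336 = $30.01
State unemployment insurance (employee share): $956.81 × 0.004 = $3.83
SDI: $956.81 × 0.005 = $4.78
Social Security tax: $956.81 × 0.043 = $41.14
Life insurance premium: $10.60
(Employer's $286.41 toward life insurance premium is not withheld from the employee.)
Total deductions = $63.63 + $30.01 + $3.83 + $4.78 + $41.14 + $10.60 = $153.99
Net pay = $956.81 − $153.99 = $802.82

$802.82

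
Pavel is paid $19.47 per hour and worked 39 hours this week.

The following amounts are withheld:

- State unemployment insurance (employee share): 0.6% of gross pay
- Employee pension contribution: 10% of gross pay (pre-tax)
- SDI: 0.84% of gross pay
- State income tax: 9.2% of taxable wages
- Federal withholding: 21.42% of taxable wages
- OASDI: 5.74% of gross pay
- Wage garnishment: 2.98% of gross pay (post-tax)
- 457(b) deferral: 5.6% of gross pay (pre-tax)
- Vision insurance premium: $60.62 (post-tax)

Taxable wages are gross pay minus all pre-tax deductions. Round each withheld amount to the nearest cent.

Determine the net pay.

Gross pay: 39 × $19.47 = $759.33
Employee pension contribution: $759.33 × 0.1 = $75.93
457(b) deferral: $759.33 × 0.056 = $42.52
Pre-tax total = $75.93 + $42.52 = $118.45
Taxable wages = $759.33 − $118.45 = $640.88
State income tax: $640.88 × 0.092 = $58.96
Federal withholding: $640.88 × 0.2142 = $137.28
SDI: $759.33 × 0.0084 = $6.38
State unemployment insurance (employee share): $759.33 × 0.006 = $4.56
OASDI: $759.33 × 0.0574 = $43.59
Vision insurance premium: $60.62
Wage garnishment: $759.33 × 0.0298 = $22.63
Total deductions = $75.93 + $42.52 + $58.96 + $137.28 + $6.38 + $4.56 + $43.59 + $60.62 + $22.63 = $452.47
Net pay = $759.33 − $452.47 = $306.86

$306.86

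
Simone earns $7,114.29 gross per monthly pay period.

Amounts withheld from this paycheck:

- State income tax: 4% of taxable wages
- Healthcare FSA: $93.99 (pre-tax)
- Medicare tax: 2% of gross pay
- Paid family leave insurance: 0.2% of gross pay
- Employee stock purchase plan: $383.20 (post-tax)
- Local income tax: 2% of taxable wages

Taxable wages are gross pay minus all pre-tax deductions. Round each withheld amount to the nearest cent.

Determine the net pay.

$6,059.36

Healthcare FSA: $93.99
Taxable wages = $7,114.29 − $93.99 = $7,020.30
State income tax: $7,020.30 × 0.04 = $280.81
Local income tax: $7,020.30 × 0.02 = $140.41
Paid family leave insurance: $7,114.29 × 0.002 = $14.23
Medicare tax: $7,114.29 × 0.02 = $142.29
Employee stock purchase plan: $383.20
Total deductions = $93.99 + $280.81 + $140.41 + $14.23 + $142.29 + $383.20 = $1,054.93
Net pay = $7,114.29 − $1,054.93 = $6,059.36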